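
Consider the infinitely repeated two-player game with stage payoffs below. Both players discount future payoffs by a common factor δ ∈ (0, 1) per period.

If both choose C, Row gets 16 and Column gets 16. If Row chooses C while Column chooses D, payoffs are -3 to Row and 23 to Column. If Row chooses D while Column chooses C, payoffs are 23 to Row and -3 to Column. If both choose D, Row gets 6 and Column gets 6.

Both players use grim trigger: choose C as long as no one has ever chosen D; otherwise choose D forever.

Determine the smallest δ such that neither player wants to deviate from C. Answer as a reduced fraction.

7/17

One-period gain from deviating is 23 − 16 = 7. The loss is 16 − 6 = 10 in every subsequent period, with present value 10·δ/(1−δ).
Deviation is unprofitable when 10·δ/(1−δ) ≥ 7, i.e. δ/(1−δ) ≥ 7/10.
Equivalently δ ≥ 7/(7+10) = 7/17.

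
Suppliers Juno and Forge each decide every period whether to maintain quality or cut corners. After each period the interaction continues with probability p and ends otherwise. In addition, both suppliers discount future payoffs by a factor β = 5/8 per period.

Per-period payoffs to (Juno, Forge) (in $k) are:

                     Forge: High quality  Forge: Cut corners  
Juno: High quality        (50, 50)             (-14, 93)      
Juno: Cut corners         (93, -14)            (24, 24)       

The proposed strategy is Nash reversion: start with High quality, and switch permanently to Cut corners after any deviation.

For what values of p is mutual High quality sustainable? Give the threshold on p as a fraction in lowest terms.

344/345

Expected continuation weight on next period's payoff is β·p = 5/8·p, which plays the role of the discount factor.
Cooperation requires 5/8·p ≥ (93−50)/(93−24) = 43/69, hence p ≥ 344/345.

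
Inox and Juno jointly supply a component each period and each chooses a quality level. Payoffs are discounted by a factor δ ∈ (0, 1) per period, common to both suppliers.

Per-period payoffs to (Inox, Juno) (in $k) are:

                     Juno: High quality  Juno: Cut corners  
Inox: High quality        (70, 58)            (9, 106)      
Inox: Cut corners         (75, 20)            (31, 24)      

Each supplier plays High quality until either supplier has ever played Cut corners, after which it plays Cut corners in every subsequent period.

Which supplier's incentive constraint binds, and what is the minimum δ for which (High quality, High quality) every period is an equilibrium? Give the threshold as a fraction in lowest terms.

For Inox: deviation gain 75−70 = 5, per-period punishment loss 70−31 = 39. IC gives δ ≥ 5/44.
For Juno: gain 48, loss 34 per period, so δ ≥ 48/82 = 24/41.
The tighter constraint is Juno's, so cooperation needs δ ≥ 24/41.

Juno; δ ≥ 24/41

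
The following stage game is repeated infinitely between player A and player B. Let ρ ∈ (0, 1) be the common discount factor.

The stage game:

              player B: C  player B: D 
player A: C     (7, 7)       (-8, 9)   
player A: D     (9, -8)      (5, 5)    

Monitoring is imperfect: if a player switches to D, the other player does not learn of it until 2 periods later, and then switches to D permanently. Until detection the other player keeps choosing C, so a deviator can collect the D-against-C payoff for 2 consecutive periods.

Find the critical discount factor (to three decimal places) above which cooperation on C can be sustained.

0.707

A deviator earns 9 for 2 periods, then 5 forever; cooperating earns 7 forever. Multiplying the IC by (1−ρ):
7 ≥ 9(1−ρ^2) + 5ρ^2, so 4·ρ^2 ≥ 2 and ρ^2 ≥ 1/2.
ρ ≥ (1/2)^(1/2) ≈ 0.707.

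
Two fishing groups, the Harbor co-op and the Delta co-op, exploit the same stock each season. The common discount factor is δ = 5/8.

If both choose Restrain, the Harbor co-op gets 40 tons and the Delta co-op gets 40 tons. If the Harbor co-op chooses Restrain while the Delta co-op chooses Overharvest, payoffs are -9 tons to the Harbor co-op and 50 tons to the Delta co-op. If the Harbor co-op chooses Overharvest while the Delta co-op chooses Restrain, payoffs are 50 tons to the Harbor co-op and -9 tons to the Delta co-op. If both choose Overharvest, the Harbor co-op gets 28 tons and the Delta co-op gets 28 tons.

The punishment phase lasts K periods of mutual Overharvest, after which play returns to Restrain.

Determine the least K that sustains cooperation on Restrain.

Need Σ_{k=1}^{K} δ^k ≥ (50−40)/(40−28) = 0.8333 at δ = 5/8.
At K = 1 the sum is 0.6250 < 0.8333; at K = 2 it is 1.0156 ≥ 0.8333.
So the minimum punishment length is K = 2.

2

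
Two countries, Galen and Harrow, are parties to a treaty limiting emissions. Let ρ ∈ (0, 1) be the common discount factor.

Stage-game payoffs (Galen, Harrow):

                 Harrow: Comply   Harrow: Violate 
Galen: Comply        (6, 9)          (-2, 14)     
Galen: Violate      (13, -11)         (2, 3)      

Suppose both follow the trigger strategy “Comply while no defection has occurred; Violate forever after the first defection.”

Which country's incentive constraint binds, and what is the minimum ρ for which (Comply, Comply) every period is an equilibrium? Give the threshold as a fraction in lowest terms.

Galen's threshold: (13−6)/(13−2) = 7/11.
Harrow's threshold: (14−9)/(14−3) = 5/11.
7/11 > 5/11, so Galen binds and ρ* = 7/11.

Galen; ρ ≥ 7/11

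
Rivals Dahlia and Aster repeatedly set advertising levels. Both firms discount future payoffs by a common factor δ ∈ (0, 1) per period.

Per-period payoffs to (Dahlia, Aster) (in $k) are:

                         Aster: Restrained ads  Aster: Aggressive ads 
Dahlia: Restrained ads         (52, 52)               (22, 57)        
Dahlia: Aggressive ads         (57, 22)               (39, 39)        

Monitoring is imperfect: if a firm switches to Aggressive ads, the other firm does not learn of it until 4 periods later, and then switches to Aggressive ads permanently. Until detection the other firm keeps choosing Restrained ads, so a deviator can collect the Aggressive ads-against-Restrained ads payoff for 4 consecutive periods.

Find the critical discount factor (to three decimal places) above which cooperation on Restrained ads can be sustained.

0.726

Deviating for the 4 undetected periods gains 57−52 = 5 per period over cooperation, then loses 52−39 = 13 per period forever once punishment starts.
Gain: 5(1 + δ + … + δ^3); loss: 13·δ^4/(1−δ).
No profitable deviation ⇔ 5(1−δ^4) ≤ 13·δ^4, i.e. δ^4 ≥ 5/(5+13) = 5/18.
Hence δ ≥ (5/18)^(1/4) ≈ 0.726.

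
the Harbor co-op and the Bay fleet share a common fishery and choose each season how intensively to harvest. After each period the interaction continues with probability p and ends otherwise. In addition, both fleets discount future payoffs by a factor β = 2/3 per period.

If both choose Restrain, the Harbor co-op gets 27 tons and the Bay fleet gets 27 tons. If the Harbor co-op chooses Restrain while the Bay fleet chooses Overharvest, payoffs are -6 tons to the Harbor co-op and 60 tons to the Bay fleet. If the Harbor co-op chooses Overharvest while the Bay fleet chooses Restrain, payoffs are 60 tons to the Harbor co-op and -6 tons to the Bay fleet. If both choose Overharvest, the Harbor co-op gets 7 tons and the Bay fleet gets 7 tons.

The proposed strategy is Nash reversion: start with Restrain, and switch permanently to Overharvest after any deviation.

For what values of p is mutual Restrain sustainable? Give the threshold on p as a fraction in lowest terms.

99/106

With continuation probability p and discount β, the effective per-period discount factor is βp.
Grim-trigger IC: βp ≥ (60−27)/(60−7) = 33/53.
So p ≥ (33/53)/(2/3) = 99/106.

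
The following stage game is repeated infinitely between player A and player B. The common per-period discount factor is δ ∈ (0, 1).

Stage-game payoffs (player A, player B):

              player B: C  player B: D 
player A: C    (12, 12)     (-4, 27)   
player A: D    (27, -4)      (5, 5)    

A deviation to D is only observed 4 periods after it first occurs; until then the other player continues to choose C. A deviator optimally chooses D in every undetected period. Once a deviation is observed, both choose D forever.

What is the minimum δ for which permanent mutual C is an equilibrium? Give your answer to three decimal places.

0.909

The best deviation is to choose D for all 4 undetected periods, earning 27 each, then 5 forever once detected.
Deviation value: 27(1−δ^4)/(1−δ) + 5δ^4/(1−δ); cooperation value: 12/(1−δ).
IC: 12 ≥ 27(1−δ^4) + 5δ^4 = 27 − 22δ^4.
So δ^4 ≥ 15/22, giving δ ≥ (15/22)^(1/4) ≈ 0.909.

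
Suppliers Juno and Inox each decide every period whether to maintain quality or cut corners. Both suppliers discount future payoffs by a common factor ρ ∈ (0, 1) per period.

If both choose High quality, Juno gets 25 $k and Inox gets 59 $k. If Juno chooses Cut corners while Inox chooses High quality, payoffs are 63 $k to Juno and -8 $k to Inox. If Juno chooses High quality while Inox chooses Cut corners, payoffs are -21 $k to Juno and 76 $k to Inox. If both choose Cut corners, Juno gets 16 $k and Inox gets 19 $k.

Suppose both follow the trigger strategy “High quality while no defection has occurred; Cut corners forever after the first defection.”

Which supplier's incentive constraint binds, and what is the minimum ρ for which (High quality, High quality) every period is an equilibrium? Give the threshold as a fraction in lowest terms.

Juno; ρ ≥ 38/47

Juno's threshold: (63−25)/(63−16) = 38/47.
Inox's threshold: (76−59)/(76−19) = 17/57.
38/47 > 17/57, so Juno binds and ρ* = 38/47.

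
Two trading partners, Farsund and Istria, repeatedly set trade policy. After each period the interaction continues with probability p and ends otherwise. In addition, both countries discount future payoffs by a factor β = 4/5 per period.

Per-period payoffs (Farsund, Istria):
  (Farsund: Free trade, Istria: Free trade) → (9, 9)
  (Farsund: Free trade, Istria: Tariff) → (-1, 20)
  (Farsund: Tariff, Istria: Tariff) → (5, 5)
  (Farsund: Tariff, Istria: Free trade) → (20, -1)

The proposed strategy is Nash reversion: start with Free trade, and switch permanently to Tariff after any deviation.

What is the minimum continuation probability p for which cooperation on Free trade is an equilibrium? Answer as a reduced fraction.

11/12

With continuation probability p and discount β, the effective per-period discount factor is βp.
Grim-trigger IC: βp ≥ (20−9)/(20−5) = 11/15.
So p ≥ (11/15)/(4/5) = 11/12.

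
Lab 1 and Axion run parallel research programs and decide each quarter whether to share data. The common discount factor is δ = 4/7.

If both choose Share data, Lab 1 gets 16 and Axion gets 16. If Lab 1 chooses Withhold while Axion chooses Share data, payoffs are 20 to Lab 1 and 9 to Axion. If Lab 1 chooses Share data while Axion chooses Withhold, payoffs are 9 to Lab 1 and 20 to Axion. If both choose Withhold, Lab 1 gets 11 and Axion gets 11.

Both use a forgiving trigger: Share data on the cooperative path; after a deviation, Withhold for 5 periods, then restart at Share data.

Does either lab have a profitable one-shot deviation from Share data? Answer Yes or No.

No

A one-shot deviation gives 20 now, then 11 for 5 periods, then back to 16.
Gain from deviating: (20−16) today; loss: (16−11) in each of the next 5 periods.
No-deviation condition: (16−11)(δ+…+δ^5) ≥ 20−16, i.e. δ+…+δ^5 ≥ 4/5.
At δ = 4/7: δ+…+δ^5 = 1.2521 ≥ 0.8000.
So cooperation is sustainable.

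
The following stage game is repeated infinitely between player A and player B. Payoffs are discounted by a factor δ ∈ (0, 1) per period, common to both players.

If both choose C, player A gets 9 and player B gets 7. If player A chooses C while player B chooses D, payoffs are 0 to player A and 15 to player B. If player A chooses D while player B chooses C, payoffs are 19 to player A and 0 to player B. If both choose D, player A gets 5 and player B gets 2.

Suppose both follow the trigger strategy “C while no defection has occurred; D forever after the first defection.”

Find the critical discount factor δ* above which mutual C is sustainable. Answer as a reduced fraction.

5/7

player A: cooperation gives 9 each period; deviation gives 19 once then 5 forever.
  9/(1−δ) ≥ 19 + 5δ/(1−δ) ⇒ δ ≥ 10/14 = 5/7.
player B: cooperation gives 7 each period; deviation gives 15 once then 2 forever.
  δ ≥ 8/13.
Both must hold, so the binding constraint is player A's: δ ≥ 5/7.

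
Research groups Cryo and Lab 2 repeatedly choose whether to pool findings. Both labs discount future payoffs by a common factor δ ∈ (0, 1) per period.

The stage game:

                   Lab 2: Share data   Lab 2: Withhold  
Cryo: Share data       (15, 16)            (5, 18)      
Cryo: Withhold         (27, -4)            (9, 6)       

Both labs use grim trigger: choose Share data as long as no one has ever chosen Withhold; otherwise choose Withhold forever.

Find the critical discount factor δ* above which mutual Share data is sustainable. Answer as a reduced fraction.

Cryo: cooperation gives 15 each period; deviation gives 27 once then 9 forever.
  15/(1−δ) ≥ 27 + 9δ/(1−δ) ⇒ δ ≥ 12/18 = 2/3.
Lab 2: cooperation gives 16 each period; deviation gives 18 once then 6 forever.
  δ ≥ 2/12 = 1/6.
Both must hold, so the binding constraint is Cryo's: δ ≥ 2/3.

2/3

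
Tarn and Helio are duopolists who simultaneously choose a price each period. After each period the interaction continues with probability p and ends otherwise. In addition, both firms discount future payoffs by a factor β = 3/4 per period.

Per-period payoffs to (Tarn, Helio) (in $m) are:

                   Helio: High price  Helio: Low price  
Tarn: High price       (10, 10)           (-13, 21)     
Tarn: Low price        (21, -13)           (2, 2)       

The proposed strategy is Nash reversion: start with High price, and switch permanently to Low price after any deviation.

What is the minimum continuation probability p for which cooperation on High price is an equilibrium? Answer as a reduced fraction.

44/57

Expected continuation weight on next period's payoff is β·p = 3/4·p, which plays the role of the discount factor.
Cooperation requires 3/4·p ≥ (21−10)/(21−2) = 11/19, hence p ≥ 44/57.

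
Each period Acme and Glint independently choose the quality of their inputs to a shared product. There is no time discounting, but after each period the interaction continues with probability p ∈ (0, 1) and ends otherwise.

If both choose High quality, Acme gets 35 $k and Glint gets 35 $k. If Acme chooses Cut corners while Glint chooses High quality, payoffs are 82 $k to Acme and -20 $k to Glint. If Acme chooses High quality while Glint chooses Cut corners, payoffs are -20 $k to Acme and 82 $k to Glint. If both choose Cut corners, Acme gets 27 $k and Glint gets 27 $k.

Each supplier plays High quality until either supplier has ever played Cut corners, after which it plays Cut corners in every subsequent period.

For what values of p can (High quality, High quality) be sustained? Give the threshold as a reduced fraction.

Expected cooperation value is 35 + p·35 + p²·35 + … = 35/(1−p); deviation gives 82 + p·27/(1−p).
35 ≥ 82(1−p) + 27p ⇒ 55p ≥ 47 ⇒ p ≥ 47/55.

47/55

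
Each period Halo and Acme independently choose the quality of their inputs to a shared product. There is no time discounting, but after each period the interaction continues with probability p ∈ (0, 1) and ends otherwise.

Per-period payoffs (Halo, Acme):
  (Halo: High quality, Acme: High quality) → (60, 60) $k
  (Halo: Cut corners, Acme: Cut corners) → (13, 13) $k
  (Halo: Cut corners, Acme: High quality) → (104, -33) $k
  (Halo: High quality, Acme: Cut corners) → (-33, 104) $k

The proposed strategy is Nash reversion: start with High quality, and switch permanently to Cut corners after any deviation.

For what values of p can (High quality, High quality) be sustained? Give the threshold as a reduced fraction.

44/91

With no time discounting, the continuation probability p plays the role of the discount factor.
Grim-trigger IC: 60/(1−p) ≥ 104 + 13p/(1−p) ⇒ p ≥ (104−60)/(104−13) = 44/91.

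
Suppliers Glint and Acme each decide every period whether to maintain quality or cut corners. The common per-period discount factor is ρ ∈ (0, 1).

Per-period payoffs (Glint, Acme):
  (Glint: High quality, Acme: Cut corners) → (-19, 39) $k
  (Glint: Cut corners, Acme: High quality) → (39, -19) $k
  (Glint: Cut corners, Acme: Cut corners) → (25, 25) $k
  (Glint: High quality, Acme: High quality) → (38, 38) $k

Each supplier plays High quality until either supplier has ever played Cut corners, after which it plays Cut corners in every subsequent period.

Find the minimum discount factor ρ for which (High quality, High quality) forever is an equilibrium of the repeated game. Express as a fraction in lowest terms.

1/14

Cooperation forever yields 38 each period: 38/(1−ρ).
Deviating yields 39 once, then 25 forever: 39 + 25ρ/(1−ρ).
No profitable deviation requires 38/(1−ρ) ≥ 39 + 25ρ/(1−ρ).
Multiplying by (1−ρ): 38 ≥ 39(1−ρ) + 25ρ = 39 − 14ρ.
So 14ρ ≥ 1, i.e. ρ ≥ 1/14.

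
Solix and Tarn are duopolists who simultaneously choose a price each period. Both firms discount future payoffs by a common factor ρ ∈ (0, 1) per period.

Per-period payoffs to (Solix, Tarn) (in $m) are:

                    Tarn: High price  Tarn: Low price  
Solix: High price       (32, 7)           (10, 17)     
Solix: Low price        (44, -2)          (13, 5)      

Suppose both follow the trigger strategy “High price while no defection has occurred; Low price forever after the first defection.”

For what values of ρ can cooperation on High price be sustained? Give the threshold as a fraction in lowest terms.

5/6

For Solix: deviation gain 44−32 = 12, per-period punishment loss 32−13 = 19. IC gives ρ ≥ 12/31.
For Tarn: gain 10, loss 2 per period, so ρ ≥ 10/12 = 5/6.
The tighter constraint is Tarn's, so cooperation needs ρ ≥ 5/6.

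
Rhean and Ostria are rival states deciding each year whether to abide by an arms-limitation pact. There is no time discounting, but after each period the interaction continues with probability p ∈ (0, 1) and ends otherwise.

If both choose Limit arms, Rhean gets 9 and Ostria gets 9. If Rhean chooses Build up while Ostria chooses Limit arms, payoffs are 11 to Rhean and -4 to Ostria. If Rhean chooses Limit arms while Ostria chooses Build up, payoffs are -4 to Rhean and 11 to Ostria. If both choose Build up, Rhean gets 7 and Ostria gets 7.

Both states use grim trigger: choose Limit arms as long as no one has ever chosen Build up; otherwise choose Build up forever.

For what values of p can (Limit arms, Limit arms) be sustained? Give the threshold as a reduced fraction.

Expected cooperation value is 9 + p·9 + p²·9 + … = 9/(1−p); deviation gives 11 + p·7/(1−p).
9 ≥ 11(1−p) + 7p ⇒ 4p ≥ 2 ⇒ p ≥ 2/4 = 1/2.

1/2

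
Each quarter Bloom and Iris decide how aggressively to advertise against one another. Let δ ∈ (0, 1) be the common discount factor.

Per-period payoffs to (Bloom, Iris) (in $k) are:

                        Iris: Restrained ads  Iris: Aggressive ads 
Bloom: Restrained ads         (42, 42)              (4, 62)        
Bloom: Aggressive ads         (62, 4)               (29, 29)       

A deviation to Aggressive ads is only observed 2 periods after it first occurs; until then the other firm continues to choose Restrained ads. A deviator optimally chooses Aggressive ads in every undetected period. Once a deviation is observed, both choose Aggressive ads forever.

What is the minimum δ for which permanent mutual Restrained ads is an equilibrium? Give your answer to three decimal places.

0.778

A deviator earns 62 for 2 periods, then 29 forever; cooperating earns 42 forever. Multiplying the IC by (1−δ):
42 ≥ 62(1−δ^2) + 29δ^2, so 33·δ^2 ≥ 20 and δ^2 ≥ 20/33.
δ ≥ (20/33)^(1/2) ≈ 0.778.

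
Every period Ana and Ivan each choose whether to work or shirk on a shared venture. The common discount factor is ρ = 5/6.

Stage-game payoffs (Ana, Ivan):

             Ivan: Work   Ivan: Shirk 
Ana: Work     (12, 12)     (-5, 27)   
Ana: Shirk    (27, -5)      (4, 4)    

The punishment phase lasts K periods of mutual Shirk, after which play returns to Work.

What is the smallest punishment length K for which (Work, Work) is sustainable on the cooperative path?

IC: ρ(1−ρ^K)/(1−ρ) ≥ (27−12)/(12−4) = 15/8.
With ρ = 5/6: need 1 − ρ^K ≥ 15/8·(1−5/6)/(5/6), i.e. ρ^K ≤ 0.6250.
Since (5/6)^2 = 0.6944 and (5/6)^3 = 0.5787, the smallest such K is 3.

3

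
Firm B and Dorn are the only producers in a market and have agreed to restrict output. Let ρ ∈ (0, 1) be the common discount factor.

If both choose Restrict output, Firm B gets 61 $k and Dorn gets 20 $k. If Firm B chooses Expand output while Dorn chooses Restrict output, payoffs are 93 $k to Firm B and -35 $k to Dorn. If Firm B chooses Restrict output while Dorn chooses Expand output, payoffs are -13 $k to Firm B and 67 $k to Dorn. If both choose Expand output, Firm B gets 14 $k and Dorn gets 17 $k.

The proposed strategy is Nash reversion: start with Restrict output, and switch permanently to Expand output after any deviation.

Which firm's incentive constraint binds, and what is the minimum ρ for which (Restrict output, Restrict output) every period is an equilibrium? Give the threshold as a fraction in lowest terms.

Dorn; ρ ≥ 47/50

For Firm B: deviation gain 93−61 = 32, per-period punishment loss 61−14 = 47. IC gives ρ ≥ 32/79.
For Dorn: gain 47, loss 3 per period, so ρ ≥ 47/50.
The tighter constraint is Dorn's, so cooperation needs ρ ≥ 47/50.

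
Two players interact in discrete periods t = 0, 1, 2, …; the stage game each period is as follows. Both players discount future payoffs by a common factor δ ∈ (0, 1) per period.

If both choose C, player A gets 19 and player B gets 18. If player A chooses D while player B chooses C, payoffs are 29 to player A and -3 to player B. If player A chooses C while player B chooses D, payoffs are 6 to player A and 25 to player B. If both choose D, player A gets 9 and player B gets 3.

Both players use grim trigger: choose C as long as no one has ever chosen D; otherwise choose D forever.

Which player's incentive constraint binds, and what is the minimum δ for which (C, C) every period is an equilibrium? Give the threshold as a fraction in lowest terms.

player A; δ ≥ 1/2

For player A: deviation gain 29−19 = 10, per-period punishment loss 19−9 = 10. IC gives δ ≥ 10/20 = 1/2.
For player B: gain 7, loss 15 per period, so δ ≥ 7/22.
The tighter constraint is player A's, so cooperation needs δ ≥ 1/2.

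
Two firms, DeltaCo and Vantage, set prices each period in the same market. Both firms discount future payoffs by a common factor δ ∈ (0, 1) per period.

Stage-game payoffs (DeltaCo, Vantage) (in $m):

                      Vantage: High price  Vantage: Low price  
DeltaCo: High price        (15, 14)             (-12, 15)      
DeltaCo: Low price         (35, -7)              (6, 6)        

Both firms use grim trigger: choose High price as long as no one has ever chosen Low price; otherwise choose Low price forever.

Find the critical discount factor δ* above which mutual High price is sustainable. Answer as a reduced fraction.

20/29

DeltaCo: cooperation gives 15 each period; deviation gives 35 once then 6 forever.
  15/(1−δ) ≥ 35 + 6δ/(1−δ) ⇒ δ ≥ 20/29.
Vantage: cooperation gives 14 each period; deviation gives 15 once then 6 forever.
  δ ≥ 1/9.
Both must hold, so the binding constraint is DeltaCo's: δ ≥ 20/29.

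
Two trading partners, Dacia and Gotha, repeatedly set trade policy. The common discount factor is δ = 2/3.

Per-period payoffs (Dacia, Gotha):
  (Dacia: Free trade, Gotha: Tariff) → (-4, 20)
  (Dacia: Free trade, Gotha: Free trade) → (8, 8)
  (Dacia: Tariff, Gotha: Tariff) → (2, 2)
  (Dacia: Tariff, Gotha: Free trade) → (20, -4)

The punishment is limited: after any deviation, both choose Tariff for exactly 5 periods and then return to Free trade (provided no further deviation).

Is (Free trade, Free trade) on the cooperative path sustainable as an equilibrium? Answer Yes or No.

A one-shot deviation gives 20 now, then 2 for 5 periods, then back to 8.
Gain from deviating: (20−8) today; loss: (8−2) in each of the next 5 periods.
No-deviation condition: (8−2)(δ+…+δ^5) ≥ 20−8, i.e. δ+…+δ^5 ≥ 2.
At δ = 2/3: δ+…+δ^5 = 1.7366 < 2.0000.
So cooperation is not sustainable.

No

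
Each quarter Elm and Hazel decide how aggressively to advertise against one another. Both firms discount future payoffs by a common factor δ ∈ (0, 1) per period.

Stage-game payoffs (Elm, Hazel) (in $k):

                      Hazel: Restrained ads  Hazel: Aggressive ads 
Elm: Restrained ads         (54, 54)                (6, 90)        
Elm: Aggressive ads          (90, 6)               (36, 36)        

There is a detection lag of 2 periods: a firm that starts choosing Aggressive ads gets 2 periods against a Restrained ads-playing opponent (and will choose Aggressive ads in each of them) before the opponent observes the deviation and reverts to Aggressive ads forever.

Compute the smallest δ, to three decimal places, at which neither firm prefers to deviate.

A deviator earns 90 for 2 periods, then 36 forever; cooperating earns 54 forever. Multiplying the IC by (1−δ):
54 ≥ 90(1−δ^2) + 36δ^2, so 54·δ^2 ≥ 36 and δ^2 ≥ 2/3.
δ ≥ (2/3)^(1/2) ≈ 0.816.

0.816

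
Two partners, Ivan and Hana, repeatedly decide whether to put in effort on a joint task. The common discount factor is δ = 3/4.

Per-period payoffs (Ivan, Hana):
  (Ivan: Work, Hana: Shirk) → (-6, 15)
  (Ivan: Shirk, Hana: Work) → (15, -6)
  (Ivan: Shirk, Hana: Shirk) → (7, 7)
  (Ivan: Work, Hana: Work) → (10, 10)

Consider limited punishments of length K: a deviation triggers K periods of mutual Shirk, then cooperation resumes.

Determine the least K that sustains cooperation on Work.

Need Σ_{k=1}^{K} δ^k ≥ (15−10)/(10−7) = 1.6667 at δ = 3/4.
At K = 2 the sum is 1.3125 < 1.6667; at K = 3 it is 1.7344 ≥ 1.6667.
So the minimum punishment length is K = 3.

3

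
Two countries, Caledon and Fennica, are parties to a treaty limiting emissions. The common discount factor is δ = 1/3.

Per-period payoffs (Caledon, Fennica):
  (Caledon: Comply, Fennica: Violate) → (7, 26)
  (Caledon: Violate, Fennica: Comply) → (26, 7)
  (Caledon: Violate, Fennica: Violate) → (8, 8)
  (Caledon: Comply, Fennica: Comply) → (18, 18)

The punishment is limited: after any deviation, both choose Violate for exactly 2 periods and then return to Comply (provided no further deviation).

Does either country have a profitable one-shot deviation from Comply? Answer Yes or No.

Yes

A one-shot deviation gives 26 now, then 8 for 2 periods, then back to 18.
Gain from deviating: (26−18) today; loss: (18−8) in each of the next 2 periods.
No-deviation condition: (18−8)(δ+…+δ^2) ≥ 26−18, i.e. δ+…+δ^2 ≥ 4/5.
At δ = 1/3: δ+…+δ^2 = 0.4444 < 0.8000.
So cooperation is not sustainable.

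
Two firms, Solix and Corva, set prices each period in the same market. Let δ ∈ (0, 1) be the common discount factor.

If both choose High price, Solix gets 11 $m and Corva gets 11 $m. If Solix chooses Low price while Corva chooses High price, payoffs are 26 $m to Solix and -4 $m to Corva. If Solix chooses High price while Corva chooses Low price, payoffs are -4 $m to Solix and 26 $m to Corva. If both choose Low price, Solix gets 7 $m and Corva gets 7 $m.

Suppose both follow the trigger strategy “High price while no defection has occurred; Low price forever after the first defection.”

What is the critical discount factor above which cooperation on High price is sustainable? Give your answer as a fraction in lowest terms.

Under grim trigger the critical discount factor is (T−C)/(T−P) with T = 26, C = 11, P = 7.
δ* = (26−11)/(26−7) = 15/19.

15/19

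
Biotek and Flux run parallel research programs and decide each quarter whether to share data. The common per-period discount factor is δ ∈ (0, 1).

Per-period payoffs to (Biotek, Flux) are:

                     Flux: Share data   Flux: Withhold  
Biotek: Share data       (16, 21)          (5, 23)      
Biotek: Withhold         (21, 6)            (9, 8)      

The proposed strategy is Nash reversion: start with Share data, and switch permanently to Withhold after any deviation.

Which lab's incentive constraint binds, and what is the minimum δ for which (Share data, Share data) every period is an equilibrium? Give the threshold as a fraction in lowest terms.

Biotek's threshold: (21−16)/(21−9) = 5/12.
Flux's threshold: (23−21)/(23−8) = 2/15.
5/12 > 2/15, so Biotek binds and δ* = 5/12.

Biotek; δ ≥ 5/12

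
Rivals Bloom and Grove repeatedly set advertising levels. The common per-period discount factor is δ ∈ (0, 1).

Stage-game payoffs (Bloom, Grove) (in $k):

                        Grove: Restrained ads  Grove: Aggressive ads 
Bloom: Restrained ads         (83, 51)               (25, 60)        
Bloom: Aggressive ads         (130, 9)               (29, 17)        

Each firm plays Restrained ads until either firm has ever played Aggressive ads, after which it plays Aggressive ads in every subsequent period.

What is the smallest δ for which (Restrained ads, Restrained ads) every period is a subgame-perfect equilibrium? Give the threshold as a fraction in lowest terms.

Bloom: cooperation gives 83 each period; deviation gives 130 once then 29 forever.
  83/(1−δ) ≥ 130 + 29δ/(1−δ) ⇒ δ ≥ 47/101.
Grove: cooperation gives 51 each period; deviation gives 60 once then 17 forever.
  δ ≥ 9/43.
Both must hold, so the binding constraint is Bloom's: δ ≥ 47/101.

47/101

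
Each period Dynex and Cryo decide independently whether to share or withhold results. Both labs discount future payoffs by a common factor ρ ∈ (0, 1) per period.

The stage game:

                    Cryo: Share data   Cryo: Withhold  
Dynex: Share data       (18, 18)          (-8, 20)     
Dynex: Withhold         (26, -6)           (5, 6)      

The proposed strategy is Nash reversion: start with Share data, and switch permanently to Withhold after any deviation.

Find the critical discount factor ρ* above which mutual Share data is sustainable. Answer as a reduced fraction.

Dynex's threshold: (26−18)/(26−5) = 8/21.
Cryo's threshold: (20−18)/(20−6) = 1/7.
8/21 > 1/7, so Dynex binds and ρ* = 8/21.

8/21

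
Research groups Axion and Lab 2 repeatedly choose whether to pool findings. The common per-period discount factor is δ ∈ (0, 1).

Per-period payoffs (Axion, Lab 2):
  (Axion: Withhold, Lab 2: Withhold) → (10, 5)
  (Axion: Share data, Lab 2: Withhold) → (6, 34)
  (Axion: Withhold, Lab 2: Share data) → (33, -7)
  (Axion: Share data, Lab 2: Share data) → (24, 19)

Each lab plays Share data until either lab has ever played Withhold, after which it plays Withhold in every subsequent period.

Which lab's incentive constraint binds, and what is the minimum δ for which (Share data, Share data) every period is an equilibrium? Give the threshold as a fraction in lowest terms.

Lab 2; δ ≥ 15/29

For Axion: deviation gain 33−24 = 9, per-period punishment loss 24−10 = 14. IC gives δ ≥ 9/23.
For Lab 2: gain 15, loss 14 per period, so δ ≥ 15/29.
The tighter constraint is Lab 2's, so cooperation needs δ ≥ 15/29.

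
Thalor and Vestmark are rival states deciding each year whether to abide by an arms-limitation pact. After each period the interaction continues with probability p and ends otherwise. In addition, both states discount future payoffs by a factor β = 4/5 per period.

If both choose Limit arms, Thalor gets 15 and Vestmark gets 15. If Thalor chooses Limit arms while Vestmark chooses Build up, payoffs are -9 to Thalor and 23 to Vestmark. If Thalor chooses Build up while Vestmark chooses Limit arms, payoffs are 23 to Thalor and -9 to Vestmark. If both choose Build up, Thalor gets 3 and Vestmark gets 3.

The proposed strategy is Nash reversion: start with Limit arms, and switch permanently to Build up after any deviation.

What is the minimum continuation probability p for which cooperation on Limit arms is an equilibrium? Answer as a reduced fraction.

Expected continuation weight on next period's payoff is β·p = 4/5·p, which plays the role of the discount factor.
Cooperation requires 4/5·p ≥ (23−15)/(23−3) = 2/5, hence p ≥ 1/2.

1/2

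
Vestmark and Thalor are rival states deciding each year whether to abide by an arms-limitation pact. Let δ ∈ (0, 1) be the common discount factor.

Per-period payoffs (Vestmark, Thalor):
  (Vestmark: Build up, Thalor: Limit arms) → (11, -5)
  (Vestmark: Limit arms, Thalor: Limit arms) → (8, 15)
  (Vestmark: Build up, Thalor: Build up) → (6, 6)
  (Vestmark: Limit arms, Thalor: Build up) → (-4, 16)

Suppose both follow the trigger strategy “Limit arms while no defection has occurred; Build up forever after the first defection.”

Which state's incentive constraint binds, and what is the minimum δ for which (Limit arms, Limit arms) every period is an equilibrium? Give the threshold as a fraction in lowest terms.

Vestmark's threshold: (11−8)/(11−6) = 3/5.
Thalor's threshold: (16−15)/(16−6) = 1/10.
3/5 > 1/10, so Vestmark binds and δ* = 3/5.

Vestmark; δ ≥ 3/5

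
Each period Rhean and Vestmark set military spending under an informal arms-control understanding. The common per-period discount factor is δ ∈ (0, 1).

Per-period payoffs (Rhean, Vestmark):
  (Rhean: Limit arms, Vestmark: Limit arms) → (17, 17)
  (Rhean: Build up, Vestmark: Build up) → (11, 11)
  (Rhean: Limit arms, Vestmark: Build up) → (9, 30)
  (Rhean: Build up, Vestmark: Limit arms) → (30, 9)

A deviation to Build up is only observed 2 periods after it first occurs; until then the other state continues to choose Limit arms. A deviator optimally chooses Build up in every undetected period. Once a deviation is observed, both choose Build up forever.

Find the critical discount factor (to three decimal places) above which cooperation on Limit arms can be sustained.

Deviating for the 2 undetected periods gains 30−17 = 13 per period over cooperation, then loses 17−11 = 6 per period forever once punishment starts.
Gain: 13(1 + δ + … + δ^1); loss: 6·δ^2/(1−δ).
No profitable deviation ⇔ 13(1−δ^2) ≤ 6·δ^2, i.e. δ^2 ≥ 13/(13+6) = 13/19.
Hence δ ≥ (13/19)^(1/2) ≈ 0.827.

0.827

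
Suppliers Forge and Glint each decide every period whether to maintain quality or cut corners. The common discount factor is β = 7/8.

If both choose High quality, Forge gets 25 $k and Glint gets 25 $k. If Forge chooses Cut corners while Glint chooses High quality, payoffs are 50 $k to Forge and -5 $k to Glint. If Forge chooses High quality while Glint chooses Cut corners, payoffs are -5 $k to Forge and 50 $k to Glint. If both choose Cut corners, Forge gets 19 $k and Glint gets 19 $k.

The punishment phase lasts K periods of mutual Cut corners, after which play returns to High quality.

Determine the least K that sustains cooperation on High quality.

IC: β(1−β^K)/(1−β) ≥ (50−25)/(25−19) = 25/6.
With β = 7/8: need 1 − β^K ≥ 25/6·(1−7/8)/(7/8), i.e. β^K ≤ 0.4048.
Since (7/8)^6 = 0.4488 and (7/8)^7 = 0.3927, the smallest such K is 7.

7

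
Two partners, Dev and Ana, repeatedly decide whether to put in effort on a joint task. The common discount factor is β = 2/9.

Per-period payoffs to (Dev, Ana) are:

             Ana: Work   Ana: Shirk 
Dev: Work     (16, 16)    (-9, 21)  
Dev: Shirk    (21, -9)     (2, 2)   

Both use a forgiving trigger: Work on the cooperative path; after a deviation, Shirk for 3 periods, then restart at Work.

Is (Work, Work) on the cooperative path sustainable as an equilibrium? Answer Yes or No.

IC: β+…+β^3 ≥ (21−16)/(16−2) = 5/14.
At β = 2/9: partial sum = 0.2826 < 0.3571. Cooperation not sustainable.

No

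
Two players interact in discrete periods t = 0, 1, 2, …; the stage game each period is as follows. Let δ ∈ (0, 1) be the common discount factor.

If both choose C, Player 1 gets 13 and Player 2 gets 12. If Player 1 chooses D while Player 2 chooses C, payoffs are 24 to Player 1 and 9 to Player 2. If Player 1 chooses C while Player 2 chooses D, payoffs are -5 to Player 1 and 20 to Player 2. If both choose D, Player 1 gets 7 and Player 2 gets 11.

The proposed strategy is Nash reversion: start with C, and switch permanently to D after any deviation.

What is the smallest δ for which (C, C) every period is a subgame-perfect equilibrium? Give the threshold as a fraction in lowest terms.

8/9

Player 1: cooperation gives 13 each period; deviation gives 24 once then 7 forever.
  13/(1−δ) ≥ 24 + 7δ/(1−δ) ⇒ δ ≥ 11/17.
Player 2: cooperation gives 12 each period; deviation gives 20 once then 11 forever.
  δ ≥ 8/9.
Both must hold, so the binding constraint is Player 2's: δ ≥ 8/9.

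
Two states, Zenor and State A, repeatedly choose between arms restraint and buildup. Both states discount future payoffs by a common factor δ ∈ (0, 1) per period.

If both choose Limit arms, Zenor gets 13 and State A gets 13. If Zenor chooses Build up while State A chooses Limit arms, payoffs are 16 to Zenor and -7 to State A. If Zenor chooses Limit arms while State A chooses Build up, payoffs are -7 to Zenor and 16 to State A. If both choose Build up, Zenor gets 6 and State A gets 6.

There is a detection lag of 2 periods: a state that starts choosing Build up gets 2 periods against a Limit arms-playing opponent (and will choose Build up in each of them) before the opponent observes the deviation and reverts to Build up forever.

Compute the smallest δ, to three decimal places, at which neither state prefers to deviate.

0.548

A deviator earns 16 for 2 periods, then 6 forever; cooperating earns 13 forever. Multiplying the IC by (1−δ):
13 ≥ 16(1−δ^2) + 6δ^2, so 10·δ^2 ≥ 3 and δ^2 ≥ 3/10.
δ ≥ (3/10)^(1/2) ≈ 0.548.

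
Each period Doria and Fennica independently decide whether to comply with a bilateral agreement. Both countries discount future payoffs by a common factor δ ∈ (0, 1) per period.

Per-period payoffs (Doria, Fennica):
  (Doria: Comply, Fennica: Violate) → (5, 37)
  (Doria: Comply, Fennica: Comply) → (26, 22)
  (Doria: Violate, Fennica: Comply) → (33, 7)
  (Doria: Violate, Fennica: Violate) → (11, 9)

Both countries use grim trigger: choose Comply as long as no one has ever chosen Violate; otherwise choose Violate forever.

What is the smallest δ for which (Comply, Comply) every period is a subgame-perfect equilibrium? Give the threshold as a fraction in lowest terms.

15/28

For Doria: deviation gain 33−26 = 7, per-period punishment loss 26−11 = 15. IC gives δ ≥ 7/22.
For Fennica: gain 15, loss 13 per period, so δ ≥ 15/28.
The tighter constraint is Fennica's, so cooperation needs δ ≥ 15/28.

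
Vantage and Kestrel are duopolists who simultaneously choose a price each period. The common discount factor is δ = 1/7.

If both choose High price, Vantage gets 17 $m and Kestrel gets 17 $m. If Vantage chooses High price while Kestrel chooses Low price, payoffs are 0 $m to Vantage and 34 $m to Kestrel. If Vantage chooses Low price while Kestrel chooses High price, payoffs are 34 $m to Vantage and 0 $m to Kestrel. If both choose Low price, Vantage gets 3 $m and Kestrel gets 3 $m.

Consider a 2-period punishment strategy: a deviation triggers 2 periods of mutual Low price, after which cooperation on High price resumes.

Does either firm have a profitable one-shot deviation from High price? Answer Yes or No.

IC: δ+…+δ^2 ≥ (34−17)/(17−3) = 17/14.
At δ = 1/7: partial sum = 0.1633 < 1.2143. Cooperation not sustainable.

Yes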